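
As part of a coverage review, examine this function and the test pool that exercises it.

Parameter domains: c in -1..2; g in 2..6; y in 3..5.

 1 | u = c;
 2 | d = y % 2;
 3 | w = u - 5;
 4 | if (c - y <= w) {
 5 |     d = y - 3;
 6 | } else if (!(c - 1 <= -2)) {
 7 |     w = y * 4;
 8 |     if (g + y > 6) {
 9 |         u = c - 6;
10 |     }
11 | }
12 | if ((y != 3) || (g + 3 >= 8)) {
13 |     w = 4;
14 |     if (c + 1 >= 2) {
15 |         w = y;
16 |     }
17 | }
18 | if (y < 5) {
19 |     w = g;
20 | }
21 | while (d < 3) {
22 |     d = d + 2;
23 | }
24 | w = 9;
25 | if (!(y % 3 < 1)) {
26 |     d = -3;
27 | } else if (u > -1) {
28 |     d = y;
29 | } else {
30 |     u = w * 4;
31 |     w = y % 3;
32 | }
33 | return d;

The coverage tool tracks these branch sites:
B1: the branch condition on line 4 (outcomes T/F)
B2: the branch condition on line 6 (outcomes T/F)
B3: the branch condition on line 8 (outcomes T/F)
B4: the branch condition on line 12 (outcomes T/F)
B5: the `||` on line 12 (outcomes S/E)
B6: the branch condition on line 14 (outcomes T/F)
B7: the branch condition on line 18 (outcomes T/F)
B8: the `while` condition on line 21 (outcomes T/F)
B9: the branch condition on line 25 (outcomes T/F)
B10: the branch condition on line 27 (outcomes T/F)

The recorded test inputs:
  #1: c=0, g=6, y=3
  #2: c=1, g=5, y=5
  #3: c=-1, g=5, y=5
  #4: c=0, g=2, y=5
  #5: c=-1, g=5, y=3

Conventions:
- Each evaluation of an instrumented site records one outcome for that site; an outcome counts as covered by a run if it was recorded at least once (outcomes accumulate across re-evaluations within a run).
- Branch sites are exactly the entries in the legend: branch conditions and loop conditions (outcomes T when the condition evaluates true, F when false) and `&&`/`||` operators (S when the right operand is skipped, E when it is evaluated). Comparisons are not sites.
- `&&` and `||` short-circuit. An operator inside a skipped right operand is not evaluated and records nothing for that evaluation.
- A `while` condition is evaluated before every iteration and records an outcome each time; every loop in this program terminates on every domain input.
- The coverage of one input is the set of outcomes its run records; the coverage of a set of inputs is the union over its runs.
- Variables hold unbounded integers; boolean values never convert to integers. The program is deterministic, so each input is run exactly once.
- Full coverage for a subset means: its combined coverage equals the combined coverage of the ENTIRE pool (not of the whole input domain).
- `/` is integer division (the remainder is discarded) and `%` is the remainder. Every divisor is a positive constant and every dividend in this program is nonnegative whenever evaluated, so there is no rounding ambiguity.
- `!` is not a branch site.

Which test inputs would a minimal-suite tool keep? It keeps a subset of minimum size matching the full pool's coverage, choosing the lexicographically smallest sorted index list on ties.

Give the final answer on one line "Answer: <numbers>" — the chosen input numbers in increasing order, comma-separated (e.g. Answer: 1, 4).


input #1 (c=0, g=6, y=3): events B1->F, B2->T, B3->T, B5->E, B4->T, B6->F, B7->T, B8->T, B8->F, B9->F, B10->F; covers B1=F, B2=T, B3=T, B4=T, B5=E, B6=F, B7=T, B8=T, B8=F, B9=F, B10=F
input #2 (c=1, g=5, y=5): events B1->T, B5->S, B4->T, B6->T, B7->F, B8->T, B8->F, B9->T; covers B1=T, B4=T, B5=S, B6=T, B7=F, B8=T, B8=F, B9=T
input #3 (c=-1, g=5, y=5): events B1->T, B5->S, B4->T, B6->F, B7->F, B8->T, B8->F, B9->T; covers B1=T, B4=T, B5=S, B6=F, B7=F, B8=T, B8=F, B9=T
input #4 (c=0, g=2, y=5): events B1->T, B5->S, B4->T, B6->F, B7->F, B8->T, B8->F, B9->T; covers B1=T, B4=T, B5=S, B6=F, B7=F, B8=T, B8=F, B9=T
input #5 (c=-1, g=5, y=3): events B1->F, B2->F, B5->E, B4->T, B6->F, B7->T, B8->T, B8->F, B9->F, B10->F; covers B1=F, B2=F, B4=T, B5=E, B6=F, B7=T, B8=T, B8=F, B9=F, B10=F
the full pool covers 17 outcomes: B1=T, B1=F, B2=T, B2=F, B3=T, B4=T, B5=S, B5=E, B6=T, B6=F, B7=T, B7=F, B8=T, B8=F, B9=T, B9=F, B10=F
size 1 is not enough: best union over all size-1 subsets is 11/17
size 2 is not enough: best union over all size-2 subsets is 16/17
the canonical winner is {1, 2, 5}: size 3, full 17-outcome coverage, earliest index list among size-3 covers
Answer: 1, 2, 5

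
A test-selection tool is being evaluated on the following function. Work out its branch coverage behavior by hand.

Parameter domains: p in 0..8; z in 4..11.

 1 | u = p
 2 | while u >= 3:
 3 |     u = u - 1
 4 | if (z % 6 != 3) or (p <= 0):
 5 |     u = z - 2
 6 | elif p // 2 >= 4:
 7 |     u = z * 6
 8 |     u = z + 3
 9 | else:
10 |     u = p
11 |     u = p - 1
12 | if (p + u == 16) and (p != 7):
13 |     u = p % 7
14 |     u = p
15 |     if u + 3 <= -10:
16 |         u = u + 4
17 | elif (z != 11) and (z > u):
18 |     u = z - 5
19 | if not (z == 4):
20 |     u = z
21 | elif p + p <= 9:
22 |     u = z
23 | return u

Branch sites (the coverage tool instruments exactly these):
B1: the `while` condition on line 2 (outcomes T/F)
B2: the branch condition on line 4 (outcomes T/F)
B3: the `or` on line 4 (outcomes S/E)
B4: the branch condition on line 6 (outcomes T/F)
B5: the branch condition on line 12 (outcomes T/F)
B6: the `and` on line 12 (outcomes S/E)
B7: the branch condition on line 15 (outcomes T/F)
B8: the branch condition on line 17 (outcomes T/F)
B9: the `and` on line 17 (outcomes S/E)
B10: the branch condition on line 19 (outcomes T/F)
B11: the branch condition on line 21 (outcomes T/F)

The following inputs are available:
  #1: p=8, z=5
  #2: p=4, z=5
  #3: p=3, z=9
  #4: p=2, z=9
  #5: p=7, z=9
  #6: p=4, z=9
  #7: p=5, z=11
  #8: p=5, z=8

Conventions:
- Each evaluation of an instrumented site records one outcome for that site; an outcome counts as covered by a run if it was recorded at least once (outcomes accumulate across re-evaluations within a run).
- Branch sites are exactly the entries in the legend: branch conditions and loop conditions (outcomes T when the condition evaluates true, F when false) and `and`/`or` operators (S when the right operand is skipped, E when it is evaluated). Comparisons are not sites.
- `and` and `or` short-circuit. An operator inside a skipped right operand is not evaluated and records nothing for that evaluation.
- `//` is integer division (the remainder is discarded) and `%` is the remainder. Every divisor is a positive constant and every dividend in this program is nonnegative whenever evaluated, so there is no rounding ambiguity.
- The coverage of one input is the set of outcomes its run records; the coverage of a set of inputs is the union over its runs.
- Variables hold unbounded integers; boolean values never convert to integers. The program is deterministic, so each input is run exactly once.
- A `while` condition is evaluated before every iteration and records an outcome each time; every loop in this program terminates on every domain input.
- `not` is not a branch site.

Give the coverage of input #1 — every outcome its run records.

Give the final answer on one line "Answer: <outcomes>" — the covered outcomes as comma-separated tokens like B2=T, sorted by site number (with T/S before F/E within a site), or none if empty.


Tracing the run of input #1 (p=8, z=5):
  B1->T, B1->T, B1->T, B1->T, B1->T, B1->T, B1->F, B3->S, B2->T, B6->S
  B5->F, B9->E, B8->T, B10->T
deduplicating events, the covered set is: B1=T, B1=F, B2=T, B3=S, B5=F, B6=S, B8=T, B9=E, B10=T
Answer: B1=T, B1=F, B2=T, B3=S, B5=F, B6=S, B8=T, B9=E, B10=T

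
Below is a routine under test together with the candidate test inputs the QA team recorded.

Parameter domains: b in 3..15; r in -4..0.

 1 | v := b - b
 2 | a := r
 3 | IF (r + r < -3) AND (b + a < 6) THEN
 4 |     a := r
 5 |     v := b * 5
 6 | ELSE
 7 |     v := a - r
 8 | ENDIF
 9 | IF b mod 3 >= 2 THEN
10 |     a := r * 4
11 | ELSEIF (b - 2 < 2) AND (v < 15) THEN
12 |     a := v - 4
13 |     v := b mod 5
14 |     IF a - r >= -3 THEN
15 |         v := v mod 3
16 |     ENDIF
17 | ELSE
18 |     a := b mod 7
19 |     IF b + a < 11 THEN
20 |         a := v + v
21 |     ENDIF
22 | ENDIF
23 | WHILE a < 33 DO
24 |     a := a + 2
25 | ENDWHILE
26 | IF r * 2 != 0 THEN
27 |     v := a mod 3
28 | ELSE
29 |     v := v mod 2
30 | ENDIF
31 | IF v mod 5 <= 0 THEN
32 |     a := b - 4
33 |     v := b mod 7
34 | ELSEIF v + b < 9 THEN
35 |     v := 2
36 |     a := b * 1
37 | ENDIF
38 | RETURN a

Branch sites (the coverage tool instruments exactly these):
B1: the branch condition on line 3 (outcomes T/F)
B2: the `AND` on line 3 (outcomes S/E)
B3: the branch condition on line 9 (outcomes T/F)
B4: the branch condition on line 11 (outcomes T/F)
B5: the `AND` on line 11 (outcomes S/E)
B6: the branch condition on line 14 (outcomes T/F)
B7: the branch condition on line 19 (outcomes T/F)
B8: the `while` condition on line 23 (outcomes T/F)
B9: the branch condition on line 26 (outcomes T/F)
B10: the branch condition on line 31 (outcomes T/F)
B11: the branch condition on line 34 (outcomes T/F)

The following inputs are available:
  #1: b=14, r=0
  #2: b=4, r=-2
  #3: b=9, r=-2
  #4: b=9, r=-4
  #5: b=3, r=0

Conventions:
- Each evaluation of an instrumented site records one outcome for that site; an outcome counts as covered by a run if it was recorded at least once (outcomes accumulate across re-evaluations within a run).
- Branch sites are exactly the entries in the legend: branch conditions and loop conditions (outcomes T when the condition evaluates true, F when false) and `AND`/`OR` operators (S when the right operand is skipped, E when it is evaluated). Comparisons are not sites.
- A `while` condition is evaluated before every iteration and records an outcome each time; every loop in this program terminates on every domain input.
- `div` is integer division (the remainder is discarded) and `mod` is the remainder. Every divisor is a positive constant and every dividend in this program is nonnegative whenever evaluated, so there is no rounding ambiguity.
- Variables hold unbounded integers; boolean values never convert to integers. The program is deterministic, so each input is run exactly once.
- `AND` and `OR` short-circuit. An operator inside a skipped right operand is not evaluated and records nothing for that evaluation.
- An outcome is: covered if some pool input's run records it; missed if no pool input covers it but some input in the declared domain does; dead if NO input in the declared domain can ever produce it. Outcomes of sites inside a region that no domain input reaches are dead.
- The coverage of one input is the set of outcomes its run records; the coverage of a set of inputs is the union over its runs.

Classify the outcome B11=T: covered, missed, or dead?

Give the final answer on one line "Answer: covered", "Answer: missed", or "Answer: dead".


B11=T is recorded by pool input(s) 2, 5 -> covered
Answer: covered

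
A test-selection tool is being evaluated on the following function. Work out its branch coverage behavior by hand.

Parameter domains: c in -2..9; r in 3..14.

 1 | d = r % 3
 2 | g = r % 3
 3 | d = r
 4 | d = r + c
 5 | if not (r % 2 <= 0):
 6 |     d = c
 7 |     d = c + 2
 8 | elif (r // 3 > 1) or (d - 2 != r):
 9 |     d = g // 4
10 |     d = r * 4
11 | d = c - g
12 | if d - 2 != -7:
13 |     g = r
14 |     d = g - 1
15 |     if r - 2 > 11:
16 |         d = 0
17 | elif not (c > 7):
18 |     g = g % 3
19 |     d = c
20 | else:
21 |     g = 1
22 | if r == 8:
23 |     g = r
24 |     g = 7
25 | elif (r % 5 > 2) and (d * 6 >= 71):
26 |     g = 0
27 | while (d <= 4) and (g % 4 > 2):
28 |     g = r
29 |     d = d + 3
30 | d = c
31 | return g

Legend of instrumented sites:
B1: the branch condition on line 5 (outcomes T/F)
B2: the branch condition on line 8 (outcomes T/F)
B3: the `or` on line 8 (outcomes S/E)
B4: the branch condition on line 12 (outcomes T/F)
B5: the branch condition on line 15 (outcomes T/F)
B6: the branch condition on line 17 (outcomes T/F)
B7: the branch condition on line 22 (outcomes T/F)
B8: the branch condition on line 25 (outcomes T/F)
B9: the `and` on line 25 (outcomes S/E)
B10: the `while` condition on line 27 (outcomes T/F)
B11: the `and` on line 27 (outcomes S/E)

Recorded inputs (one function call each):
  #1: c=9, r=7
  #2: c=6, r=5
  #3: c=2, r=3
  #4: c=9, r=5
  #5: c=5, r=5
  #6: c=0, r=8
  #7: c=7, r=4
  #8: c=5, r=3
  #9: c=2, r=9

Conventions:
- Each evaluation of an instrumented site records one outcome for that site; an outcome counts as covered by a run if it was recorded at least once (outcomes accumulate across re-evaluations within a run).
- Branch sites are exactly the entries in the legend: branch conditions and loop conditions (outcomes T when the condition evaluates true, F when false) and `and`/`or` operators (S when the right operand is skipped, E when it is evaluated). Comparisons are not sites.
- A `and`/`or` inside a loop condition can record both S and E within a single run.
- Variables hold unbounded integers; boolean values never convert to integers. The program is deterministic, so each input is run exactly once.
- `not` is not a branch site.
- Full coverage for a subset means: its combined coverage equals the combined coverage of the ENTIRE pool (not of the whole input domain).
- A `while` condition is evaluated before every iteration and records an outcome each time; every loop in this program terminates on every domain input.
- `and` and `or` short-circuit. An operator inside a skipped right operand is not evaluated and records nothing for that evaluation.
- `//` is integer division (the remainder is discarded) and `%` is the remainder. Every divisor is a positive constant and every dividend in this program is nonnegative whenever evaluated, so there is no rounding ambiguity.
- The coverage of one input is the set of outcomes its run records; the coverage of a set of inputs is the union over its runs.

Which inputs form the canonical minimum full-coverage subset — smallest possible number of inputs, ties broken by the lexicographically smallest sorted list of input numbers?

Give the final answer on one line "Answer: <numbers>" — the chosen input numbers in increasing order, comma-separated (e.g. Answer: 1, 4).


test 1 (c=9, r=7) hits B1=T, B4=T, B5=F, B7=F, B8=F, B9=S, B10=F, B11=S
test 2 (c=6, r=5) hits B1=T, B4=T, B5=F, B7=F, B8=F, B9=S, B10=F, B11=E
test 3 (c=2, r=3) hits B1=T, B4=T, B5=F, B7=F, B8=F, B9=E, B10=T, B10=F, B11=S, B11=E
test 4 (c=9, r=5) hits B1=T, B4=T, B5=F, B7=F, B8=F, B9=S, B10=F, B11=E
test 5 (c=5, r=5) hits B1=T, B4=T, B5=F, B7=F, B8=F, B9=S, B10=F, B11=E
test 6 (c=0, r=8) hits B1=F, B2=T, B3=S, B4=T, B5=F, B7=T, B10=F, B11=S
test 7 (c=7, r=4) hits B1=F, B2=T, B3=E, B4=T, B5=F, B7=F, B8=F, B9=E, B10=F, B11=E
test 8 (c=5, r=3) hits B1=T, B4=T, B5=F, B7=F, B8=F, B9=E, B10=T, B10=F, B11=S, B11=E
test 9 (c=2, r=9) hits B1=T, B4=T, B5=F, B7=F, B8=F, B9=E, B10=F, B11=S
union over all inputs: B1=T, B1=F, B2=T, B3=S, B3=E, B4=T, B5=F, B7=T, B7=F, B8=F, B9=S, B9=E, B10=T, B10=F, B11=S, B11=E (16 outcomes)
checked all size-1 subsets: none covers 16 outcomes (max 10/16)
checked all size-2 subsets: none covers 16 outcomes (max 14/16)
checked all size-3 subsets: none covers 16 outcomes (max 15/16)
size 4: inputs {1, 3, 6, 7} cover all 16 outcomes, and no lexicographically smaller subset of this size does
Answer: 1, 3, 6, 7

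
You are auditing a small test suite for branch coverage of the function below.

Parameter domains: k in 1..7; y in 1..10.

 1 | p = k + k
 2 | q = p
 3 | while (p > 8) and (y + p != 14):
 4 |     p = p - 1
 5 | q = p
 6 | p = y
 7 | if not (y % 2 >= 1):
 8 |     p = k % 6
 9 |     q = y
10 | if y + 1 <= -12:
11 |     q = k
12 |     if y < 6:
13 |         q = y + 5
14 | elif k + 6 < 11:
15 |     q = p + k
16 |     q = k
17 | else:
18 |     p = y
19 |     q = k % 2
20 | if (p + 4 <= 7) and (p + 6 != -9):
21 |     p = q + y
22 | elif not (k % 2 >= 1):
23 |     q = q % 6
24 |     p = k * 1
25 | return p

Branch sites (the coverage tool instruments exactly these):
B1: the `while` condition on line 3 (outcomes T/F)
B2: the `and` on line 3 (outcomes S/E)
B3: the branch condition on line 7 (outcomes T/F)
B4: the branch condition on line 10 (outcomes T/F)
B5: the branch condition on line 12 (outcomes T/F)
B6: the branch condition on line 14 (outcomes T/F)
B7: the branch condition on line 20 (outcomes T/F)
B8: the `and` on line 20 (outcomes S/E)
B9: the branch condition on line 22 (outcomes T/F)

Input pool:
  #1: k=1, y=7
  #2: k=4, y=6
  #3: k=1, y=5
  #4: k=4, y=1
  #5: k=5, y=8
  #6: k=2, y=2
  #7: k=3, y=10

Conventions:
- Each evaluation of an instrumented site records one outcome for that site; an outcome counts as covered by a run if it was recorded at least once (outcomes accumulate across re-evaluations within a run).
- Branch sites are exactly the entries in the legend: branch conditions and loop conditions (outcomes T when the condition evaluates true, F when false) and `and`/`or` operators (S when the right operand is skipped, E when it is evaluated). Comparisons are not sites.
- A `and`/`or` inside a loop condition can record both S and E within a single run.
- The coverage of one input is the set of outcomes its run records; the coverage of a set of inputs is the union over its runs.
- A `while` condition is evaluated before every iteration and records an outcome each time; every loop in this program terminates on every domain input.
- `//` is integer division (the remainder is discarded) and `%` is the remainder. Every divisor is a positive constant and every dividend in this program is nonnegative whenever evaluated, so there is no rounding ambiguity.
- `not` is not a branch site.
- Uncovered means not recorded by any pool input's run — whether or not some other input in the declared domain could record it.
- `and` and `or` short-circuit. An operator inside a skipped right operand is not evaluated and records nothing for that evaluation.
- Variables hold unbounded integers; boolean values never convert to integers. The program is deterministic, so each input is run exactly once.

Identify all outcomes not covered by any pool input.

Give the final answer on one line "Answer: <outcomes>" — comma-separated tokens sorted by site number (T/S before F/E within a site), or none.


input #1 (k=1, y=7): events B2->S, B1->F, B3->F, B4->F, B6->T, B8->S, B7->F, B9->F; covers B1=F, B2=S, B3=F, B4=F, B6=T, B7=F, B8=S, B9=F
input #2 (k=4, y=6): events B2->S, B1->F, B3->T, B4->F, B6->T, B8->S, B7->F, B9->T; covers B1=F, B2=S, B3=T, B4=F, B6=T, B7=F, B8=S, B9=T
input #3 (k=1, y=5): events B2->S, B1->F, B3->F, B4->F, B6->T, B8->S, B7->F, B9->F; covers B1=F, B2=S, B3=F, B4=F, B6=T, B7=F, B8=S, B9=F
input #4 (k=4, y=1): events B2->S, B1->F, B3->F, B4->F, B6->T, B8->E, B7->T; covers B1=F, B2=S, B3=F, B4=F, B6=T, B7=T, B8=E
input #5 (k=5, y=8): events B2->E, B1->T, B2->E, B1->T, B2->S, B1->F, B3->T, B4->F, B6->F, B8->S, B7->F, B9->F; covers B1=T, B1=F, B2=S, B2=E, B3=T, B4=F, B6=F, B7=F, B8=S, B9=F
input #6 (k=2, y=2): events B2->S, B1->F, B3->T, B4->F, B6->T, B8->E, B7->T; covers B1=F, B2=S, B3=T, B4=F, B6=T, B7=T, B8=E
input #7 (k=3, y=10): events B2->S, B1->F, B3->T, B4->F, B6->T, B8->E, B7->T; covers B1=F, B2=S, B3=T, B4=F, B6=T, B7=T, B8=E
union over the pool: B1=T, B1=F, B2=S, B2=E, B3=T, B3=F, B4=F, B6=T, B6=F, B7=T, B7=F, B8=S, B8=E, B9=T, B9=F
uncovered (3 of 18): B4=T, B5=T, B5=F
Answer: B4=T, B5=T, B5=F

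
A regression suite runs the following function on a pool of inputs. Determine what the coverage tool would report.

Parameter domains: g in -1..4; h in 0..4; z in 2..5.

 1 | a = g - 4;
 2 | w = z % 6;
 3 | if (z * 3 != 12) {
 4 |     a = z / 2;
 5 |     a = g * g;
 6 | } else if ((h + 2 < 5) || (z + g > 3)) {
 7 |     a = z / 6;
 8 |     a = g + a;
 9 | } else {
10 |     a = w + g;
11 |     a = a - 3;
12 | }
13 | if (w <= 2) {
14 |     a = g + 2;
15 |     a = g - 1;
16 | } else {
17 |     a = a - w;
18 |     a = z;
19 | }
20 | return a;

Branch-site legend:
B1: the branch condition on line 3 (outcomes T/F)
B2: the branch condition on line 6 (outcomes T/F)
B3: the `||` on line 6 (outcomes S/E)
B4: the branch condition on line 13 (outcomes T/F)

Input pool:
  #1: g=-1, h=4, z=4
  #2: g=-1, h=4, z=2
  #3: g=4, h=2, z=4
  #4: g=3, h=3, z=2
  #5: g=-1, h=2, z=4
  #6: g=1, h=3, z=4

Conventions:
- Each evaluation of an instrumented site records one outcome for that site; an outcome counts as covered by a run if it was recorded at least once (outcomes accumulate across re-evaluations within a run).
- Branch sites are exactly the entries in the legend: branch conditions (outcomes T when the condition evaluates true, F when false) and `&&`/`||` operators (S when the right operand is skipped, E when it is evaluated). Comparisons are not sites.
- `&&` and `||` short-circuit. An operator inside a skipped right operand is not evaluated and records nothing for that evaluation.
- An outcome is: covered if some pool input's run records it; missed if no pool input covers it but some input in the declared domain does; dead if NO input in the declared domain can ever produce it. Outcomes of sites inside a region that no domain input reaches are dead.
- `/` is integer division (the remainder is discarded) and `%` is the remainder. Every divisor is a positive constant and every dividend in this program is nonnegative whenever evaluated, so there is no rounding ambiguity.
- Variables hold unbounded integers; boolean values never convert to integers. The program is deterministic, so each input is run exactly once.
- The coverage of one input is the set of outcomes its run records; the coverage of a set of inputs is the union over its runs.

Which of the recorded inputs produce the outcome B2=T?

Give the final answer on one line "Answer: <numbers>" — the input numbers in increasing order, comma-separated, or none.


input #1 (g=-1, h=4, z=4): does not record B2=T
input #2 (g=-1, h=4, z=2): does not record B2=T
input #3 (g=4, h=2, z=4): records B2=T
input #4 (g=3, h=3, z=2): does not record B2=T
input #5 (g=-1, h=2, z=4): records B2=T
input #6 (g=1, h=3, z=4): records B2=T
Answer: 3, 5, 6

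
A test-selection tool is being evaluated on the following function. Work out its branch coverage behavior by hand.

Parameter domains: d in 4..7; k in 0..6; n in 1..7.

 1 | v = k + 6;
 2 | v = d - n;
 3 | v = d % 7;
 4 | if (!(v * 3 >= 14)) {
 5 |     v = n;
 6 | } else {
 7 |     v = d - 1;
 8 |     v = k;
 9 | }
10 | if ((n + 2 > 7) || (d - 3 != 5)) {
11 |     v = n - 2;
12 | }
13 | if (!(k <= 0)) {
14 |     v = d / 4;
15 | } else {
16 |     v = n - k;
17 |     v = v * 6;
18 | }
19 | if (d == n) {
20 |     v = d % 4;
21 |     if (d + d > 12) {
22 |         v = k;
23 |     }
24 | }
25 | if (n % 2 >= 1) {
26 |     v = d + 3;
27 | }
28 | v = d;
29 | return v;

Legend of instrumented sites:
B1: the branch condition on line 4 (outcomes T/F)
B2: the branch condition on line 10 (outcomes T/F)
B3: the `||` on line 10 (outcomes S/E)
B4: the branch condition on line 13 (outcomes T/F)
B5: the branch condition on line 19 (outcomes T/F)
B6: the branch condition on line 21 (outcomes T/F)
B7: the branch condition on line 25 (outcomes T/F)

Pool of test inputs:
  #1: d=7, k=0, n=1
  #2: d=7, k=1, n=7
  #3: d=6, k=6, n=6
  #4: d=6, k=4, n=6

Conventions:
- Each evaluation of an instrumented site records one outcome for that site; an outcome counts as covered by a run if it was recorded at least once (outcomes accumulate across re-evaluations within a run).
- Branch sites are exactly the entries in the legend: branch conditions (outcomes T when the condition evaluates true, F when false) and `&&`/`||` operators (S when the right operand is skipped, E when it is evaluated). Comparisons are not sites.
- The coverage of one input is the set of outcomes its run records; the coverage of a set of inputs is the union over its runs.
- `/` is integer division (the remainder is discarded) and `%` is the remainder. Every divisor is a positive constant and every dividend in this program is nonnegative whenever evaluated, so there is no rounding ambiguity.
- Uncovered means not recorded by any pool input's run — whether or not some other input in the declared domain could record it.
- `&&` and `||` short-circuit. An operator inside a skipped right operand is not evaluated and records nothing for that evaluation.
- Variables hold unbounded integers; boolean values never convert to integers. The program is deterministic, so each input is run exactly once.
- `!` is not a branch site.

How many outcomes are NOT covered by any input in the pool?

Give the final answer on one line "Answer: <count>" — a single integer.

input #1, d=7, k=0, n=1: events B1->T, B3->E, B2->T, B4->F, B5->F, B7->T; outcomes B1=T, B2=T, B3=E, B4=F, B5=F, B7=T
input #2, d=7, k=1, n=7: events B1->T, B3->S, B2->T, B4->T, B5->T, B6->T, B7->T; outcomes B1=T, B2=T, B3=S, B4=T, B5=T, B6=T, B7=T
input #3, d=6, k=6, n=6: events B1->F, B3->S, B2->T, B4->T, B5->T, B6->F, B7->F; outcomes B1=F, B2=T, B3=S, B4=T, B5=T, B6=F, B7=F
input #4, d=6, k=4, n=6: events B1->F, B3->S, B2->T, B4->T, B5->T, B6->F, B7->F; outcomes B1=F, B2=T, B3=S, B4=T, B5=T, B6=F, B7=F
union over the pool: B1=T, B1=F, B2=T, B3=S, B3=E, B4=T, B4=F, B5=T, B5=F, B6=T, B6=F, B7=T, B7=F
uncovered (1 of 14): B2=F

Answer: 1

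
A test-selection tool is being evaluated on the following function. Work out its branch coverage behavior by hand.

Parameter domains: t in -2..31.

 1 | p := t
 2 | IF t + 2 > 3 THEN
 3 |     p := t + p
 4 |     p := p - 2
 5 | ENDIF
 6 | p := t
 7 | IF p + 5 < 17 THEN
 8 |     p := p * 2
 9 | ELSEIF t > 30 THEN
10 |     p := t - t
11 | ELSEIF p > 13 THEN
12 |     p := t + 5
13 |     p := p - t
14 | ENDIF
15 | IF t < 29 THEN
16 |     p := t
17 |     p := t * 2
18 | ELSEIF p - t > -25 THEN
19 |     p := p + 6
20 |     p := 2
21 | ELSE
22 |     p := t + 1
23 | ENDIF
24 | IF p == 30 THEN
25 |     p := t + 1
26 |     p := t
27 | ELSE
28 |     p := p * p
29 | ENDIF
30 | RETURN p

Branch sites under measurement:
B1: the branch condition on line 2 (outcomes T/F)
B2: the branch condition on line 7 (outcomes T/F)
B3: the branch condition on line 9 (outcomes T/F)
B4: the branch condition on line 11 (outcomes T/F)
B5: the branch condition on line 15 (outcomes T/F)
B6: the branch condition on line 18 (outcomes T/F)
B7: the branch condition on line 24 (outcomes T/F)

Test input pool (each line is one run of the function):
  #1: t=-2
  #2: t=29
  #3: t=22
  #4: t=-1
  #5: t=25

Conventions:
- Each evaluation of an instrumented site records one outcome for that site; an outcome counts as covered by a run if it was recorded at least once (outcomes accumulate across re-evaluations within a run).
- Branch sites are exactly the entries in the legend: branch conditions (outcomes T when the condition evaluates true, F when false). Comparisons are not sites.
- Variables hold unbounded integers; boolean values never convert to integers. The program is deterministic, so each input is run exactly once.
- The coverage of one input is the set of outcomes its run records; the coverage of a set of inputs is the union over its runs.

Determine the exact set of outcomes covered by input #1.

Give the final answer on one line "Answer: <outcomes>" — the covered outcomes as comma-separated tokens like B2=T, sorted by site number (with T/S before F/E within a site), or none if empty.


Tracing the run of input #1 (t=-2):
  B1->F, B2->T, B5->T, B7->F
distinct outcomes covered: B1=F, B2=T, B5=T, B7=F
Answer: B1=F, B2=T, B5=T, B7=F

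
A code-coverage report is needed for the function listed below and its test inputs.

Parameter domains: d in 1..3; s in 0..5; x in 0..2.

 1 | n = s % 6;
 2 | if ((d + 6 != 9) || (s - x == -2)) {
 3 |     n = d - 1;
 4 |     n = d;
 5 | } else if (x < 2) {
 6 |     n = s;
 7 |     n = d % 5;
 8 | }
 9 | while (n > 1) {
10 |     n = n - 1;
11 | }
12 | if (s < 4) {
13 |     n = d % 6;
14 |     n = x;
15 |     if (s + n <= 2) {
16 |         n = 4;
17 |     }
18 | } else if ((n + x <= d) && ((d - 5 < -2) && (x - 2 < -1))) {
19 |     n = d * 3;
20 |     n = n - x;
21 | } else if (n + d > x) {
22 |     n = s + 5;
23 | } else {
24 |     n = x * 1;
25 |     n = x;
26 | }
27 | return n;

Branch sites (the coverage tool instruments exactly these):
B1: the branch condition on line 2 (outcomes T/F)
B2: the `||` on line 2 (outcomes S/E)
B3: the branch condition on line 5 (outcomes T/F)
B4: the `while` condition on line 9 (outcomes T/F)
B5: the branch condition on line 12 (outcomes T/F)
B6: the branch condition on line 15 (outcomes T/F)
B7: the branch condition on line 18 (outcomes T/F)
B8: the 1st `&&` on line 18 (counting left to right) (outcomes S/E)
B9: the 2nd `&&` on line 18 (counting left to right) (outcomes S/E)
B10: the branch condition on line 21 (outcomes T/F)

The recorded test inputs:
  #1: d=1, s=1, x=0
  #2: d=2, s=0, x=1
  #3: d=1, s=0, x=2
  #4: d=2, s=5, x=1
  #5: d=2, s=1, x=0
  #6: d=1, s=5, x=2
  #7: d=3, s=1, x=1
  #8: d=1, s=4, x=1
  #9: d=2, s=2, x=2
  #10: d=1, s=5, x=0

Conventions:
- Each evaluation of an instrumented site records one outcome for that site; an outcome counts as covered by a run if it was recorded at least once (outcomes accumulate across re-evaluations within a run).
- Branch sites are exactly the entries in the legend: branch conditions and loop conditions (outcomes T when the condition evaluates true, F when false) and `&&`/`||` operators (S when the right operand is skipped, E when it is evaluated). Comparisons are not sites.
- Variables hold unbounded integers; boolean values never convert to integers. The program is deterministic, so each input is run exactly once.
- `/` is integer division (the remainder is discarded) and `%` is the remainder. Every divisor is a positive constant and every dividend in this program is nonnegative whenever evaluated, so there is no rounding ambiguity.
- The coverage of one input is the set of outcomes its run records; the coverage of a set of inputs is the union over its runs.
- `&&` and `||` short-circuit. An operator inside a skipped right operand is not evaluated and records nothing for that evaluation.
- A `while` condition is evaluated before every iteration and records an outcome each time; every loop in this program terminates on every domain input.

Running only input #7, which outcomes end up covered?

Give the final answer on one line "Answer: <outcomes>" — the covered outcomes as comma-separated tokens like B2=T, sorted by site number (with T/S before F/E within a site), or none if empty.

Tracing the run of input #7 (d=3, s=1, x=1):
  B2->E, B1->F, B3->T, B4->T, B4->T, B4->F, B5->T, B6->T
as a set, this run covers: B1=F, B2=E, B3=T, B4=T, B4=F, B5=T, B6=T

Answer: B1=F, B2=E, B3=T, B4=T, B4=F, B5=T, B6=T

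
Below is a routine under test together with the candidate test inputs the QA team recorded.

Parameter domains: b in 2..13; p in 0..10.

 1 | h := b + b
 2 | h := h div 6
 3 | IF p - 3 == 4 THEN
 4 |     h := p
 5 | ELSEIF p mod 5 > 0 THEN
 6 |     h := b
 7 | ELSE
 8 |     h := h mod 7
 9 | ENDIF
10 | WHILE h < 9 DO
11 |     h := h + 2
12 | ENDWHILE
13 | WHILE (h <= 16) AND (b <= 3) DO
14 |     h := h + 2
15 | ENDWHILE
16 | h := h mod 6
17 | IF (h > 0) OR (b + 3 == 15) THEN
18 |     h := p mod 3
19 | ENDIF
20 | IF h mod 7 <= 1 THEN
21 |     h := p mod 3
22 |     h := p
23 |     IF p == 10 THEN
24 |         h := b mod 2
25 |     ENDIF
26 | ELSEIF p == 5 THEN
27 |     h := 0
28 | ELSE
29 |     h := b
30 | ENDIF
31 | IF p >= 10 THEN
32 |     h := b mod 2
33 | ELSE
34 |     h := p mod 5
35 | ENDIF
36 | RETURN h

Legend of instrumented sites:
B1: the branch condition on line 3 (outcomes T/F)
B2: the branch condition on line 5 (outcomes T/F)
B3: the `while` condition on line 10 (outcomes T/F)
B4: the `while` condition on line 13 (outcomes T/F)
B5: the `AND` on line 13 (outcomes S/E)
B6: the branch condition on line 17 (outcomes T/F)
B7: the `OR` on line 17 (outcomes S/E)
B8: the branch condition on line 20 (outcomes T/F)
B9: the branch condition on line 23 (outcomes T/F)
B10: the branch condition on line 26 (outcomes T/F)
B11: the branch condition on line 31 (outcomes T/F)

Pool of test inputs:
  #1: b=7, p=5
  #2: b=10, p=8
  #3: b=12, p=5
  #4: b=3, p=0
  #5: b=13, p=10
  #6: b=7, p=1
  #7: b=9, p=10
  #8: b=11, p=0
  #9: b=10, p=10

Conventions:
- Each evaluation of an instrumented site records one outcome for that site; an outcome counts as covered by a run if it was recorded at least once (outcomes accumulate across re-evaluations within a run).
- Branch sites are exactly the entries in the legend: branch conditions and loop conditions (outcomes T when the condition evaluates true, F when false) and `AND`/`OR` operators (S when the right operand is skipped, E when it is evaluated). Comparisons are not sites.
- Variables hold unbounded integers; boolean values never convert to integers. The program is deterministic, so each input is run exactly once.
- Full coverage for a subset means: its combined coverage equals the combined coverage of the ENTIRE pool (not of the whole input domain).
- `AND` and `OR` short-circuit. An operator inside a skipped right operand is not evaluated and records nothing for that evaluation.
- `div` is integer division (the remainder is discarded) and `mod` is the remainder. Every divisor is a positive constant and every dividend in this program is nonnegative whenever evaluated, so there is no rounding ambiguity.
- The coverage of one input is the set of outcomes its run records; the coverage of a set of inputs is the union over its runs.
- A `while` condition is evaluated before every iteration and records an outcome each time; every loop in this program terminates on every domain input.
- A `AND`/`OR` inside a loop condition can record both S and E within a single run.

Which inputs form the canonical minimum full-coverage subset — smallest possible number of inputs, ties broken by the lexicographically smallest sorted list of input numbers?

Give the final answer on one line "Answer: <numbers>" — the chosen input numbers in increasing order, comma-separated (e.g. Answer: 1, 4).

test 1 (b=7, p=5) fires B1->F, B2->F, B3->T, B3->T, B3->T, B3->T, B3->F, B5->E, B4->F, B7->S, B6->T, B8->F, B10->T, B11->F; hits B1=F, B2=F, B3=T, B3=F, B4=F, B5=E, B6=T, B7=S, B8=F, B10=T, B11=F
test 2 (b=10, p=8) fires B1->F, B2->T, B3->F, B5->E, B4->F, B7->S, B6->T, B8->F, B10->F, B11->F; hits B1=F, B2=T, B3=F, B4=F, B5=E, B6=T, B7=S, B8=F, B10=F, B11=F
test 3 (b=12, p=5) fires B1->F, B2->F, B3->T, B3->T, B3->T, B3->F, B5->E, B4->F, B7->S, B6->T, B8->F, B10->T, B11->F; hits B1=F, B2=F, B3=T, B3=F, B4=F, B5=E, B6=T, B7=S, B8=F, B10=T, B11=F
test 4 (b=3, p=0) fires B1->F, B2->F, B3->T, B3->T, B3->T, B3->T, B3->F, B5->E, B4->T, B5->E, B4->T, B5->E, B4->T, B5->E, ...; hits B1=F, B2=F, B3=T, B3=F, B4=T, B4=F, B5=S, B5=E, B6=T, B7=S, B8=T, B9=F, B11=F
test 5 (b=13, p=10) fires B1->F, B2->F, B3->T, B3->T, B3->T, B3->F, B5->E, B4->F, B7->S, B6->T, B8->T, B9->T, B11->T; hits B1=F, B2=F, B3=T, B3=F, B4=F, B5=E, B6=T, B7=S, B8=T, B9=T, B11=T
test 6 (b=7, p=1) fires B1->F, B2->T, B3->T, B3->F, B5->E, B4->F, B7->S, B6->T, B8->T, B9->F, B11->F; hits B1=F, B2=T, B3=T, B3=F, B4=F, B5=E, B6=T, B7=S, B8=T, B9=F, B11=F
test 7 (b=9, p=10) fires B1->F, B2->F, B3->T, B3->T, B3->T, B3->F, B5->E, B4->F, B7->S, B6->T, B8->T, B9->T, B11->T; hits B1=F, B2=F, B3=T, B3=F, B4=F, B5=E, B6=T, B7=S, B8=T, B9=T, B11=T
test 8 (b=11, p=0) fires B1->F, B2->F, B3->T, B3->T, B3->T, B3->F, B5->E, B4->F, B7->S, B6->T, B8->T, B9->F, B11->F; hits B1=F, B2=F, B3=T, B3=F, B4=F, B5=E, B6=T, B7=S, B8=T, B9=F, B11=F
test 9 (b=10, p=10) fires B1->F, B2->F, B3->T, B3->T, B3->T, B3->F, B5->E, B4->F, B7->S, B6->T, B8->T, B9->T, B11->T; hits B1=F, B2=F, B3=T, B3=F, B4=F, B5=E, B6=T, B7=S, B8=T, B9=T, B11=T
pool-wide coverage (19 outcomes): B1=F, B2=T, B2=F, B3=T, B3=F, B4=T, B4=F, B5=S, B5=E, B6=T, B7=S, B8=T, B8=F, B9=T, B9=F, B10=T, B10=F, B11=T, B11=F
every size-1 subset falls short of the 19 outcomes (best: 13/19)
every size-2 subset falls short of the 19 outcomes (best: 16/19)
every size-3 subset falls short of the 19 outcomes (best: 18/19)
at size 4, {1, 2, 4, 5} reaches all 19 outcomes; every lexicographically earlier size-4 subset fails

Answer: 1, 2, 4, 5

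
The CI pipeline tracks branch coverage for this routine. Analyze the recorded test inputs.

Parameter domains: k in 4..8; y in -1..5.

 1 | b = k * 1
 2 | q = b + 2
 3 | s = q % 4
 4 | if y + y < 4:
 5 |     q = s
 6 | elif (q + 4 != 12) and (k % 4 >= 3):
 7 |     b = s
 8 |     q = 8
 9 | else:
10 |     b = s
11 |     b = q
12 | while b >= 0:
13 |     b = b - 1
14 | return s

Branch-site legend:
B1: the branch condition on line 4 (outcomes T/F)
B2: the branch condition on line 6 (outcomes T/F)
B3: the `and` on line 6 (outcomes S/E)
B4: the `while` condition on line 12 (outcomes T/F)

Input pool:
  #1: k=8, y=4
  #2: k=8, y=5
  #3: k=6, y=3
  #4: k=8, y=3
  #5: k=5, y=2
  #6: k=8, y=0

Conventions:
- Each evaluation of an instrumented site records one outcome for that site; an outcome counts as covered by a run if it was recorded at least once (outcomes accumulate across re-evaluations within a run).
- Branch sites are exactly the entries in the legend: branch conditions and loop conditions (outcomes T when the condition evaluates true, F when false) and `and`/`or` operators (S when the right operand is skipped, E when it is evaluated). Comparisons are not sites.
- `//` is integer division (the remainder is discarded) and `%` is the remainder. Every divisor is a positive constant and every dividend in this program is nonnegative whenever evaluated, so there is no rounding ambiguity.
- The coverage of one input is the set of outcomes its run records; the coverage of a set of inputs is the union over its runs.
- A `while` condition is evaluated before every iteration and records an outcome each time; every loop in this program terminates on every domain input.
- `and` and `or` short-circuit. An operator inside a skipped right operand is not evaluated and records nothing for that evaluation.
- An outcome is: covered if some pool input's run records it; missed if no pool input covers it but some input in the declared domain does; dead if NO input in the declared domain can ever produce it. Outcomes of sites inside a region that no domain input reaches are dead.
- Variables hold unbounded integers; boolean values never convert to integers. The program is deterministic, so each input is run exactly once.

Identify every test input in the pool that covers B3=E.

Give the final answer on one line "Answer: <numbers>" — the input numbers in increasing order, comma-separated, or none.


input #1 (k=8, y=4): produces B3=E
input #2 (k=8, y=5): produces B3=E
input #3 (k=6, y=3): does not produce B3=E
input #4 (k=8, y=3): produces B3=E
input #5 (k=5, y=2): produces B3=E
input #6 (k=8, y=0): does not produce B3=E
Answer: 1, 2, 4, 5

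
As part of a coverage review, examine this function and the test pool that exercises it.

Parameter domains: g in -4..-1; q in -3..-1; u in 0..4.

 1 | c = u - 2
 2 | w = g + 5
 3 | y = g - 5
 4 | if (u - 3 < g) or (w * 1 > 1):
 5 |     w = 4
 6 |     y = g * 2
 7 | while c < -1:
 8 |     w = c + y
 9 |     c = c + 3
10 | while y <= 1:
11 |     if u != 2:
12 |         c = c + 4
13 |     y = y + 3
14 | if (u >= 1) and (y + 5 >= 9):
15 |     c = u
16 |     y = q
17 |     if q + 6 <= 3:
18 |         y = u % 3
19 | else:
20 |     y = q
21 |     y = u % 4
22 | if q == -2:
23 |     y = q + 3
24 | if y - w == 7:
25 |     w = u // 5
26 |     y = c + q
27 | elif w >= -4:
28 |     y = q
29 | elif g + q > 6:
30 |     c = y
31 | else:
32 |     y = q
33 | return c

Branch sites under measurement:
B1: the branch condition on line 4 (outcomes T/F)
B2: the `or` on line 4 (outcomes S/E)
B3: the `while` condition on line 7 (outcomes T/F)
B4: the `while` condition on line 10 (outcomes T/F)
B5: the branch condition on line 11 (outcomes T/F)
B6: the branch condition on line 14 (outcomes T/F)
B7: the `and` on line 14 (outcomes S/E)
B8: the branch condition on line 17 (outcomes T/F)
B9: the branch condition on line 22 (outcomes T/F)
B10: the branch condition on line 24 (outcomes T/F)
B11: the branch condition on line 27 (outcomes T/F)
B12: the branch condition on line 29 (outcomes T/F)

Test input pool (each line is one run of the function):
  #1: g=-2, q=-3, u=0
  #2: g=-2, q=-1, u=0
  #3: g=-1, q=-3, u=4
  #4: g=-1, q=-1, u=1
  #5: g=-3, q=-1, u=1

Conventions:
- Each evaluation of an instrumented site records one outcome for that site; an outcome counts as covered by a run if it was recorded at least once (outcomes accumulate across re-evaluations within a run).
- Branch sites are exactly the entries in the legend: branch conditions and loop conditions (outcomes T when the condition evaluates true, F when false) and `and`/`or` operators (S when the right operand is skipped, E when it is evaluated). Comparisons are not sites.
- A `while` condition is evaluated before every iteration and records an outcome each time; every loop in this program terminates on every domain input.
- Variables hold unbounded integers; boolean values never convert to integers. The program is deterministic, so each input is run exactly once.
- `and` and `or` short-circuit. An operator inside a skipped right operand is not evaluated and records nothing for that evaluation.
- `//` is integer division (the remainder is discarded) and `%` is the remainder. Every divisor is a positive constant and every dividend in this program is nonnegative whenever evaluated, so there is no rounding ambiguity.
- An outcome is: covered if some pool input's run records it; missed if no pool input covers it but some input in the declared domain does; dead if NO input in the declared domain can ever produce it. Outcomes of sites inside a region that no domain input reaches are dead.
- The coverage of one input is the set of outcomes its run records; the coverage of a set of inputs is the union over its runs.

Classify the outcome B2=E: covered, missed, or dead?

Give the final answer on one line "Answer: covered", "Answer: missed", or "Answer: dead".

B2=E is recorded by pool input(s) 3, 5 -> covered

Answer: covered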